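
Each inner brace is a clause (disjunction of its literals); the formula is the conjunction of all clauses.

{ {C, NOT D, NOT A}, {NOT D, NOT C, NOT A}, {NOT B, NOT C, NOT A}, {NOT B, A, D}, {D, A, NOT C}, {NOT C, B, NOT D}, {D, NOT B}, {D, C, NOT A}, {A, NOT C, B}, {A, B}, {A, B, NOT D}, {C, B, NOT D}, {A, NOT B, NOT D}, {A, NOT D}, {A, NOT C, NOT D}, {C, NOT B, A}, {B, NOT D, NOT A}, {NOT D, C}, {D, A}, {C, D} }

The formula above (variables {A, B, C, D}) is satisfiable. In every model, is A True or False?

Suppose A = false.
From the singleton clause (B), B = true.
From the singleton clause (D), D = true.
That conflicts with the unit clause (NOT D).
So every satisfying assignment has A = True.

True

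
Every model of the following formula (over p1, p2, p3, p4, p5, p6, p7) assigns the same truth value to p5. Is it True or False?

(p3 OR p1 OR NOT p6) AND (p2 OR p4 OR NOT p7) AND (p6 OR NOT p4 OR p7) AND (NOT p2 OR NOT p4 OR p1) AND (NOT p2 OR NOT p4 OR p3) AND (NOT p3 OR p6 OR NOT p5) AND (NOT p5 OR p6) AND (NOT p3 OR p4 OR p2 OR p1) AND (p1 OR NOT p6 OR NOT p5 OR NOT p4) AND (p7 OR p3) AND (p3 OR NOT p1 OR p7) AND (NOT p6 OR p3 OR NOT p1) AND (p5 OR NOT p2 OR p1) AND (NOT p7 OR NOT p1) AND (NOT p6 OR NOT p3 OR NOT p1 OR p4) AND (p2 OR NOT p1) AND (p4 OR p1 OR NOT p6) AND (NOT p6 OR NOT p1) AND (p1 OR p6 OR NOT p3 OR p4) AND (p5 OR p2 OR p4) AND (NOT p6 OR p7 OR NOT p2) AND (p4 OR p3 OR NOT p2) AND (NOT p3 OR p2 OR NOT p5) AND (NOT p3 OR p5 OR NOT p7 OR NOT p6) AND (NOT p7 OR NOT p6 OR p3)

Suppose p5 = true.
The clause (p6) is unit, so p6 = true.
The clause (NOT p1) is unit, so p1 = false.
The clause (p3) is unit, so p3 = true.
The clause (NOT p4) is unit, so p4 = false.
Now (p4) is unsatisfied and unit — conflict.
So every satisfying assignment has p5 = False.

False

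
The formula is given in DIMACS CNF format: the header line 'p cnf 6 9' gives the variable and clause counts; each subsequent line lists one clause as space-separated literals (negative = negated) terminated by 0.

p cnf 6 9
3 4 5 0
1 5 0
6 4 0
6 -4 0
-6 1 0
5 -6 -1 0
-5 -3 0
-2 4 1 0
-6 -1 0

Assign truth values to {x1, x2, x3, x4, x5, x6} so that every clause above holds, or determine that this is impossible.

UNSATISFIABLE

Suppose x1 = True.
(¬x6) alone gives x6 = False.
(x4) alone gives x4 = True.
But (¬x4) is also a unit clause — contradiction.
So x1 must be the other value — set x1 = False.
(x5) alone gives x5 = True.
(¬x6) alone gives x6 = False.
(x4) alone gives x4 = True.
But (¬x4) is also a unit clause — contradiction.
Both values of x1 lead to a conflict.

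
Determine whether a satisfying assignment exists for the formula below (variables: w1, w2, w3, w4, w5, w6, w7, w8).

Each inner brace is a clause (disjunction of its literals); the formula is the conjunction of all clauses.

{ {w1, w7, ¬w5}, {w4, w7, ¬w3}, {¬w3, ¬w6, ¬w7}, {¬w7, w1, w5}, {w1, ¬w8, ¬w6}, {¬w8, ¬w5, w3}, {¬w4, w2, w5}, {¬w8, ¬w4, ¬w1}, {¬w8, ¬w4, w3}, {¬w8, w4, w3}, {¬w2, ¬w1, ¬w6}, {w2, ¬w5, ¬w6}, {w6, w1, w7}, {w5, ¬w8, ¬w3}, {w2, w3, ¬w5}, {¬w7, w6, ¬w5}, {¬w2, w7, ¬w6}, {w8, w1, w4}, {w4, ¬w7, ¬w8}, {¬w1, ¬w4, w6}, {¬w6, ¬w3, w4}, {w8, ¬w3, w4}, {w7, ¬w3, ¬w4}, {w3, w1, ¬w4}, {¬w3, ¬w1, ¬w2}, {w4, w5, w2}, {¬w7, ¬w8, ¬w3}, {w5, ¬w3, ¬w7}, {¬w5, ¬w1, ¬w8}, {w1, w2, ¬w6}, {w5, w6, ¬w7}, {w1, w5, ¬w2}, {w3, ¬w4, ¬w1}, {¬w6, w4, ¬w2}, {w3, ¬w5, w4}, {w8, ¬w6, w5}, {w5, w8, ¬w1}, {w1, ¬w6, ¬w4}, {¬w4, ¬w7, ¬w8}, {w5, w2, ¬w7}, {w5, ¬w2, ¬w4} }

Unsatisfiable

Case w1 = True:
Case w8 = False:
Unit clause (w5) forces w5 = True.
Case w2 = False:
Unit clause (¬w6) forces w6 = False.
Unit clause (w3) forces w3 = True.
Unit clause (¬w7) forces w7 = False.
Unit clause (w4) forces w4 = True.
Now (¬w4) is unsatisfied and unit — conflict.
So w2 must be the other value — set w2 = True.
Unit clause (¬w6) forces w6 = False.
Unit clause (¬w7) forces w7 = False.
Unit clause (¬w4) forces w4 = False.
Unit clause (¬w3) forces w3 = False.
Now (w3) is unsatisfied and unit — conflict.
Neither w2 = True nor w2 = False works.
So w8 must be the other value — set w8 = True.
Unit clause (¬w4) forces w4 = False.
Unit clause (w3) forces w3 = True.
Unit clause (w7) forces w7 = True.
Now (¬w7) is unsatisfied and unit — conflict.
Neither w8 = True nor w8 = False works.
So w1 must be the other value — set w1 = False.
Case w7 = True:
Unit clause (w5) forces w5 = True.
Unit clause (w6) forces w6 = True.
Unit clause (¬w3) forces w3 = False.
Unit clause (¬w8) forces w8 = False.
Unit clause (w2) forces w2 = True.
Unit clause (w4) forces w4 = True.
Now (¬w4) is unsatisfied and unit — conflict.
So w7 must be the other value — set w7 = False.
Unit clause (¬w5) forces w5 = False.
Unit clause (w6) forces w6 = True.
Unit clause (¬w8) forces w8 = False.
Now (w8) is unsatisfied and unit — conflict.
Neither w7 = True nor w7 = False works.
Neither w1 = True nor w1 = False works.
No assignment satisfies every clause.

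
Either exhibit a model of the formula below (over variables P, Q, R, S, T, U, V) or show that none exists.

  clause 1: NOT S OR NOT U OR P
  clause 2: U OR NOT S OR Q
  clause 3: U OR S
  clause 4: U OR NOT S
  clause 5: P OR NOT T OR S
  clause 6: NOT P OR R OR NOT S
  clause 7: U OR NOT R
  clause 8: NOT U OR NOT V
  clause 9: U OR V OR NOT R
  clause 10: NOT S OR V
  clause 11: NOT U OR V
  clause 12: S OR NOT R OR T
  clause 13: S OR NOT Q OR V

UNSATISFIABLE

Suppose U = true.
Unit clause (NOT V) forces V = false.
Now (V) is unsatisfied and unit — conflict.
So U must be the other value — set U = false.
Unit clause (S) forces S = true.
Now (NOT S) is unsatisfied and unit — conflict.
Both values of U lead to a conflict.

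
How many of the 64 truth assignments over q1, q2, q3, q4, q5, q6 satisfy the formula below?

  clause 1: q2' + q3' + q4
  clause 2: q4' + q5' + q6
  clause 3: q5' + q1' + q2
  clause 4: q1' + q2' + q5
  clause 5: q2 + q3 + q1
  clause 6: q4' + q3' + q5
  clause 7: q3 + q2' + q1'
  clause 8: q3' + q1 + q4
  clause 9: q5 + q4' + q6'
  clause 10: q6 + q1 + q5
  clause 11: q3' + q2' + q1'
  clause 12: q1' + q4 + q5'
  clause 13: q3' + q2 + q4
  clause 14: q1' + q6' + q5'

There are 2^6 = 64 truth assignments over (q1, q2, q3, q4, q5, q6).
Split on q3. With q3 = 1, the clauses containing q3 are satisfied and q3' drops from the rest; 2 of the 2^5 = 32 assignments to the other variables satisfy what remains.
With q3 = 0, by the same count on the reduced clause set, 7 assignments work.
(One model: q1=F, q2=F, q3=T, q4=T, q5=T, q6=T.)
Total: 2 + 7 = 9.

9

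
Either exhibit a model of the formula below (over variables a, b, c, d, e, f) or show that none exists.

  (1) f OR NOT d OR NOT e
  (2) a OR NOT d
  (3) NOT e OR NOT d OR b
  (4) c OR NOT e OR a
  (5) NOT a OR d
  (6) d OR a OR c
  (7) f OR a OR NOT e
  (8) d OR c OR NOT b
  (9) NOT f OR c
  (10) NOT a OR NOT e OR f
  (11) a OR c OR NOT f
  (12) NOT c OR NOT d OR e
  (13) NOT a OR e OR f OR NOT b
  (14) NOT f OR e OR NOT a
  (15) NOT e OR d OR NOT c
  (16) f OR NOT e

a=true,  b=false,  c=false,  d=true,  e=false,  f=false

Case a = true:
The clause (d) is unit, so d = true.
Case f = false:
The clause (NOT e) is unit, so e = false.
The clause (NOT c) is unit, so c = false.
The clause (NOT b) is unit, so b = false.
This assignment satisfies each clause.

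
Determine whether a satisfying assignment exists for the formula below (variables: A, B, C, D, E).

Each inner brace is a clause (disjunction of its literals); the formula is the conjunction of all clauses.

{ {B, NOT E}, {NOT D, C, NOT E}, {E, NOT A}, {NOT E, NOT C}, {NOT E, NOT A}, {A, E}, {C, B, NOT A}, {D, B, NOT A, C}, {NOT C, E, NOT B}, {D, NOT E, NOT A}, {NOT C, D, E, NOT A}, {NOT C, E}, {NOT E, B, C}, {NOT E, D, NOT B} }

Unsatisfiable

Branch on B: set B = true.
Branch on E: set E = true.
From the singleton clause (NOT C), C = false.
From the singleton clause (NOT D), D = false.
Now (D) is unsatisfied and unit — conflict.
That branch fails; take E = false instead.
From the singleton clause (NOT A), A = false.
Now (A) is unsatisfied and unit — conflict.
Neither E = true nor E = false works.
That branch fails; take B = false instead.
From the singleton clause (NOT E), E = false.
From the singleton clause (NOT A), A = false.
Now (A) is unsatisfied and unit — conflict.
Neither B = true nor B = false works.
No assignment satisfies every clause.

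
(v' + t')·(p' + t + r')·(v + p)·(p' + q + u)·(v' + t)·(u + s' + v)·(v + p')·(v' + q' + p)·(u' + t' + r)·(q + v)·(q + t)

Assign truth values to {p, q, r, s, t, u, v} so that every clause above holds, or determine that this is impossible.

UNSATISFIABLE

Try v = 0.
Unit clause (p) forces p = 1.
But (p') is also a unit clause — contradiction.
Backtrack on v: now try v = 1.
Unit clause (t') forces t = 0.
But (t) is also a unit clause — contradiction.
Neither v = 1 nor v = 0 works.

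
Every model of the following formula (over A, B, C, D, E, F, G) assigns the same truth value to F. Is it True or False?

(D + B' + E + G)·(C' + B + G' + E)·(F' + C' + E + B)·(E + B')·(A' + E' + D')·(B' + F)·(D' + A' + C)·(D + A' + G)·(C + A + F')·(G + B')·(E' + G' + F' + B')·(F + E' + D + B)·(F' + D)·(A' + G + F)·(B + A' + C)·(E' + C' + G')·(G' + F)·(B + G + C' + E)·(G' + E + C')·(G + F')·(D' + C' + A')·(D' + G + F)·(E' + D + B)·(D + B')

False

Suppose F = 1.
Unit clause (D) forces D = 1.
Unit clause (G) forces G = 1.
Try E = 1.
Unit clause (A') forces A = 0.
Unit clause (C) forces C = 1.
That conflicts with the unit clause (C').
Backtrack on E: now try E = 0.
Unit clause (B') forces B = 0.
Unit clause (C') forces C = 0.
Unit clause (A') forces A = 0.
That conflicts with the unit clause (A).
Either choice for E ends in contradiction.
So every satisfying assignment has F = False.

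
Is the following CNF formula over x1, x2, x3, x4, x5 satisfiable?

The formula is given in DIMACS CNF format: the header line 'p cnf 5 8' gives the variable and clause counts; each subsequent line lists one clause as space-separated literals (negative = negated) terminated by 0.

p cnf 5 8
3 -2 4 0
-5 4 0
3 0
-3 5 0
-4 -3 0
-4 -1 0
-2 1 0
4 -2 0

Unsatisfiable

The clause (x3) is unit, so x3 = True.
The clause (x5) is unit, so x5 = True.
The clause (x4) is unit, so x4 = True.
That conflicts with the unit clause (¬x4).
No assignment satisfies every clause.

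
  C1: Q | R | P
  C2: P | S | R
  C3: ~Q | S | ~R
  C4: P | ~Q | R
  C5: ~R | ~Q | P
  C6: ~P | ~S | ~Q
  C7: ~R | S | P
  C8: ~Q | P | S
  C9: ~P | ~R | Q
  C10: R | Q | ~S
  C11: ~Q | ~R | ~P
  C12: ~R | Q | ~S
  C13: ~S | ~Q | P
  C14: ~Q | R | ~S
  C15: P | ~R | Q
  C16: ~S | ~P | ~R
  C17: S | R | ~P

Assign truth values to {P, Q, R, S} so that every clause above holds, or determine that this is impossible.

Try Q = 1.
Try S = 1.
Unit clause (~P) forces P = 0.
But (P) is also a unit clause — contradiction.
Backtrack on S: now try S = 0.
Unit clause (~R) forces R = 0.
Unit clause (P) forces P = 1.
But (~P) is also a unit clause — contradiction.
Both values of S lead to a conflict.
Backtrack on Q: now try Q = 0.
Try R = 1.
Unit clause (~P) forces P = 0.
But (P) is also a unit clause — contradiction.
Backtrack on R: now try R = 0.
Unit clause (P) forces P = 1.
Unit clause (~S) forces S = 0.
But (S) is also a unit clause — contradiction.
Both values of R lead to a conflict.
Both values of Q lead to a conflict.

UNSATISFIABLE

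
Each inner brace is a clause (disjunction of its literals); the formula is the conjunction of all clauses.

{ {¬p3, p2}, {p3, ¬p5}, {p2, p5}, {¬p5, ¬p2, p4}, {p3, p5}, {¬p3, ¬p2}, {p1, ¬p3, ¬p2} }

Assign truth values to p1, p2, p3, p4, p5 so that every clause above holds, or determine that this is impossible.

UNSATISFIABLE

Case p3 = False:
Unit clause (¬p5) forces p5 = False.
But (p5) is also a unit clause — contradiction.
So p3 must be the other value — set p3 = True.
Unit clause (p2) forces p2 = True.
But (¬p2) is also a unit clause — contradiction.
Either choice for p3 ends in contradiction.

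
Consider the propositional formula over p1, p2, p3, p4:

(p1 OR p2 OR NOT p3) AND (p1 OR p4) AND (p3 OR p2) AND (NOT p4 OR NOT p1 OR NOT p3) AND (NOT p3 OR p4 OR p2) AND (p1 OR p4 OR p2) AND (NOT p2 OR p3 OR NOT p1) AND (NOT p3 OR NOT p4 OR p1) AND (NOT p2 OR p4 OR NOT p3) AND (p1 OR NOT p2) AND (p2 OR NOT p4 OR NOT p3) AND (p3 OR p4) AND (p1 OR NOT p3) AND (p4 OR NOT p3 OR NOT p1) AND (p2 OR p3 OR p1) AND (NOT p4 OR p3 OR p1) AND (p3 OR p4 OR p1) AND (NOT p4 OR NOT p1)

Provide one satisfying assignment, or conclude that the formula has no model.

Branch on p1: set p1 = true.
The clause (NOT p4) is unit, so p4 = false.
The clause (p3) is unit, so p3 = true.
But (NOT p3) is also a unit clause — contradiction.
Undo p1 and try p1 = false.
The clause (p4) is unit, so p4 = true.
The clause (NOT p3) is unit, so p3 = false.
But (p3) is also a unit clause — contradiction.
Neither p1 = true nor p1 = false works.

UNSATISFIABLE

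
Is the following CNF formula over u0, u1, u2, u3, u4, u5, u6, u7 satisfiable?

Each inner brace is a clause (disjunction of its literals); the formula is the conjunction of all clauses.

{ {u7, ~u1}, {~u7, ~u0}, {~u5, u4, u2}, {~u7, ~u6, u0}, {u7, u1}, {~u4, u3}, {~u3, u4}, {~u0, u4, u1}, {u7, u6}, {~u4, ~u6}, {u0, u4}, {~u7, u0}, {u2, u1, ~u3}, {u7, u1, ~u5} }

Branch on u7: set u7 = 1.
The clause (~u0) is unit, so u0 = 0.
Now (u0) is unsatisfied and unit — conflict.
Undo u7 and try u7 = 0.
The clause (~u1) is unit, so u1 = 0.
Now (u1) is unsatisfied and unit — conflict.
Either choice for u7 ends in contradiction.
No assignment satisfies every clause.

No, unsatisfiable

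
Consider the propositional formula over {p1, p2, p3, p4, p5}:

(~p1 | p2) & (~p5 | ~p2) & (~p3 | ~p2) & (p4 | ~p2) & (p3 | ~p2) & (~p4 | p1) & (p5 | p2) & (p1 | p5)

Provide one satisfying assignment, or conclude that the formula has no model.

p1: 0, p2: 0, p3: 1, p4: 0, p5: 1

Case p1 = 0:
(~p4) alone gives p4 = 0.
(~p2) alone gives p2 = 0.
(p5) alone gives p5 = 1.
All clauses hold; p3 can take either value.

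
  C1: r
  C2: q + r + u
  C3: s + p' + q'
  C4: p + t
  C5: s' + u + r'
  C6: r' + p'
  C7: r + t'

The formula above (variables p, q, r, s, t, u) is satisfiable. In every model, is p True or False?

False

Suppose p = 1.
From the singleton clause (r), r = 1.
But (r') is also a unit clause — contradiction.
So every satisfying assignment has p = False.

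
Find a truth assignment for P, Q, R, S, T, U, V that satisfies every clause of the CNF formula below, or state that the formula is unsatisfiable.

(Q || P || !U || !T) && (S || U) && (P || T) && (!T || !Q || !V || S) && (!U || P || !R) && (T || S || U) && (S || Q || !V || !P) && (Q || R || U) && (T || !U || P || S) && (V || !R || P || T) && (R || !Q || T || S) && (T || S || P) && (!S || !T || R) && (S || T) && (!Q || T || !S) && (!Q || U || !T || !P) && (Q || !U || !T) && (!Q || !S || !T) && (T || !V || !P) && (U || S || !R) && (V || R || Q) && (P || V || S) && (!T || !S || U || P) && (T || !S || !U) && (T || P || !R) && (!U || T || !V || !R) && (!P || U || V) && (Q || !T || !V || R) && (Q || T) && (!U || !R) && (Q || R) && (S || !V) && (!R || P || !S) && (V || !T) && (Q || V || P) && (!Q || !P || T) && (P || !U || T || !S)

Case S = true:
Case P = true:
Case T = true:
The clause (R) is unit, so R = true.
The clause (!Q) is unit, so Q = false.
The clause (!U) is unit, so U = false.
The clause (V) is unit, so V = true.
This assignment satisfies each clause.

P: true,  Q: false,  R: true,  S: true,  T: true,  U: false,  V: true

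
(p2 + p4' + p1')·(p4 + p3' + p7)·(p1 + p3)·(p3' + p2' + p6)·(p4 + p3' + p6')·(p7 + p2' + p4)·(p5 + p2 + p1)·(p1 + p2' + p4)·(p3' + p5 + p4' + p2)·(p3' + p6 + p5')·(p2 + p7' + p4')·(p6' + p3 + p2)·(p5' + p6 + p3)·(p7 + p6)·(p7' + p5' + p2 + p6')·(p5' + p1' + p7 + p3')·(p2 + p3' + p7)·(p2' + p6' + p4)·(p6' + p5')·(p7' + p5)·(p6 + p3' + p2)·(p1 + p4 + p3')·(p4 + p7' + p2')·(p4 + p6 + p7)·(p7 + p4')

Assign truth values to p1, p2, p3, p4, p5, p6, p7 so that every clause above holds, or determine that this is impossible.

Suppose p1 = 1.
Suppose p2 = 1.
Suppose p3 = 0.
Suppose p7 = 1.
(p5) alone gives p5 = 1.
(p6) alone gives p6 = 1.
But (p6') is also a unit clause — contradiction.
Undo p7 and try p7 = 0.
(p4) alone gives p4 = 1.
But (p4') is also a unit clause — contradiction.
Neither p7 = 1 nor p7 = 0 works.
Undo p3 and try p3 = 1.
(p6) alone gives p6 = 1.
(p4) alone gives p4 = 1.
(p5') alone gives p5 = 0.
(p7') alone gives p7 = 0.
But (p7) is also a unit clause — contradiction.
Neither p3 = 1 nor p3 = 0 works.
Undo p2 and try p2 = 0.
(p4') alone gives p4 = 0.
Suppose p3 = 0.
(p6') alone gives p6 = 0.
(p5') alone gives p5 = 0.
(p7) alone gives p7 = 1.
But (p7') is also a unit clause — contradiction.
Undo p3 and try p3 = 1.
(p7) alone gives p7 = 1.
(p6') alone gives p6 = 0.
But (p6) is also a unit clause — contradiction.
Neither p3 = 1 nor p3 = 0 works.
Neither p2 = 1 nor p2 = 0 works.
Undo p1 and try p1 = 0.
(p3) alone gives p3 = 1.
(p4) alone gives p4 = 1.
(p7) alone gives p7 = 1.
(p2) alone gives p2 = 1.
(p6) alone gives p6 = 1.
(p5') alone gives p5 = 0.
But (p5) is also a unit clause — contradiction.
Neither p1 = 1 nor p1 = 0 works.

UNSATISFIABLE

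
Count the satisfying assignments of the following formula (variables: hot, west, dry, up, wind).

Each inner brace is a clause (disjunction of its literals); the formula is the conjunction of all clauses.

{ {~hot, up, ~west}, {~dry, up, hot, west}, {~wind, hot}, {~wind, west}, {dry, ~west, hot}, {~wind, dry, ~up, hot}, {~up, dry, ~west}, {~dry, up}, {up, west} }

7

There are 2^5 = 32 truth assignments over (hot, west, dry, up, wind).
Split on dry. With dry = 1, the clauses containing dry are satisfied and ~dry drops from the rest; 5 of the 2^4 = 16 assignments to the other variables satisfy what remains.
With dry = 0, by the same count on the reduced clause set, 2 assignments work.
(One model: hot=F, west=F, dry=F, up=T, wind=F.)
Total: 5 + 2 = 7.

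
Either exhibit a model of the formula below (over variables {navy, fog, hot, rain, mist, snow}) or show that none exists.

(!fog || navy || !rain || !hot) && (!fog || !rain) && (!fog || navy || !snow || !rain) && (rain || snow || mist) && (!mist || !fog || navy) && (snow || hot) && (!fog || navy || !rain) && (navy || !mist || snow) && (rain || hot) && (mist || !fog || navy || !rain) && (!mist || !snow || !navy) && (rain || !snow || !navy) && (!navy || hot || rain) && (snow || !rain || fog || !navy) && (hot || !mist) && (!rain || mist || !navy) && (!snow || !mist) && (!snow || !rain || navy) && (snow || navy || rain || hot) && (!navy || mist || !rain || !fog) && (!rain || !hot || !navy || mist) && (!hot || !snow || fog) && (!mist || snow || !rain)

navy ↦ false, fog ↦ false, hot ↦ true, rain ↦ true, mist ↦ false, snow ↦ false

Case fog = false:
Case snow = false:
From the singleton clause (hot), hot = true.
Case rain = true:
From the singleton clause (!navy), navy = false.
From the singleton clause (!mist), mist = false.
This assignment satisfies each clause.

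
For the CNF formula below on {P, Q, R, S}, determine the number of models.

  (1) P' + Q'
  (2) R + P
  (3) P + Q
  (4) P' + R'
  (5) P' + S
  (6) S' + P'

2

There are 2^4 = 16 truth assignments over (P, Q, R, S).
Check each against the 6 clauses (columns in the order P, Q, R, S):
  F F F F  ✗ fails (R + P)
  F F F T  ✗ fails (R + P)
  F F T F  ✗ fails (P + Q)
  F F T T  ✗ fails (P + Q)
  F T F F  ✗ fails (R + P)
  F T F T  ✗ fails (R + P)
  F T T F  ✓ satisfies all
  F T T T  ✓ satisfies all
  T F F F  ✗ fails (P' + S)
  T F F T  ✗ fails (S' + P')
  T F T F  ✗ fails (P' + R')
  T F T T  ✗ fails (P' + R')
  T T F F  ✗ fails (P' + Q')
  T T F T  ✗ fails (P' + Q')
  T T T F  ✗ fails (P' + Q')
  T T T T  ✗ fails (P' + Q')
2 of the 16 rows are models.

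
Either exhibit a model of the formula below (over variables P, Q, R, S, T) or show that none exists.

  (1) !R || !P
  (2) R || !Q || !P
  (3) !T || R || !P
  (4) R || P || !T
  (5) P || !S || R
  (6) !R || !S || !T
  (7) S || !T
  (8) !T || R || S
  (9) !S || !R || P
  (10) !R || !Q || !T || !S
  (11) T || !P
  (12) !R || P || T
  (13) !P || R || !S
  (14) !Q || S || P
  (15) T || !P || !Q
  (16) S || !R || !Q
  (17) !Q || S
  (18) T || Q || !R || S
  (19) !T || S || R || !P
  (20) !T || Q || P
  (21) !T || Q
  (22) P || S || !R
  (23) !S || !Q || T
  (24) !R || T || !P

P: false; Q: false; R: false; S: false; T: false

Suppose R = false.
Suppose Q = false.
Unit clause (!T) forces T = false.
Unit clause (!P) forces P = false.
Unit clause (!S) forces S = false.
Every clause now holds.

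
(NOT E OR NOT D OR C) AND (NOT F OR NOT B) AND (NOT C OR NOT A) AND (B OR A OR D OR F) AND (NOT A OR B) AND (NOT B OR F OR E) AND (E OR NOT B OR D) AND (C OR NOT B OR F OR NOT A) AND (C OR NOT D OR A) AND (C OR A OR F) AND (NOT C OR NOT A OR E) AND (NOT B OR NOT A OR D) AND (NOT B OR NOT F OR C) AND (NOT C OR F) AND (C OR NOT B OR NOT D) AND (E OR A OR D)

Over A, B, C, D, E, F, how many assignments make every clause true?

4

There are 2^6 = 64 truth assignments over (A, B, C, D, E, F).
Split on A. With A = true, the clauses containing A are satisfied and NOT A drops from the rest; 0 of the 2^5 = 32 assignments to the other variables satisfy what remains.
With A = false, by the same count on the reduced clause set, 4 assignments work.
(One model: A=F, B=F, C=F, D=F, E=T, F=T.)
Total: 0 + 4 = 4.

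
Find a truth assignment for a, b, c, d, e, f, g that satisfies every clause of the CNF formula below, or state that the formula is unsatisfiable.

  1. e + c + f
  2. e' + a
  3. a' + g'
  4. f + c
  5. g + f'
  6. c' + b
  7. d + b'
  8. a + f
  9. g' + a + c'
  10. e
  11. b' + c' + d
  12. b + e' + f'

a: 1,  b: 1,  c: 1,  d: 1,  e: 1,  f: 0,  g: 0

From the singleton clause (e), e = 1.
From the singleton clause (a), a = 1.
From the singleton clause (g'), g = 0.
From the singleton clause (f'), f = 0.
From the singleton clause (c), c = 1.
From the singleton clause (b), b = 1.
From the singleton clause (d), d = 1.
Every clause now holds.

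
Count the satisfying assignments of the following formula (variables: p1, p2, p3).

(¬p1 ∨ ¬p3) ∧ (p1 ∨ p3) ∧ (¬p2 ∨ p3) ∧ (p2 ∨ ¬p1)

2

There are 2^3 = 8 truth assignments over (p1, p2, p3).
Check each against the 4 clauses (columns in the order p1, p2, p3):
  F F F  ✗ fails (p1 ∨ p3)
  F F T  ✓ satisfies all
  F T F  ✗ fails (p1 ∨ p3)
  F T T  ✓ satisfies all
  T F F  ✗ fails (p2 ∨ ¬p1)
  T F T  ✗ fails (¬p1 ∨ ¬p3)
  T T F  ✗ fails (¬p2 ∨ p3)
  T T T  ✗ fails (¬p1 ∨ ¬p3)
2 of the 8 rows are models.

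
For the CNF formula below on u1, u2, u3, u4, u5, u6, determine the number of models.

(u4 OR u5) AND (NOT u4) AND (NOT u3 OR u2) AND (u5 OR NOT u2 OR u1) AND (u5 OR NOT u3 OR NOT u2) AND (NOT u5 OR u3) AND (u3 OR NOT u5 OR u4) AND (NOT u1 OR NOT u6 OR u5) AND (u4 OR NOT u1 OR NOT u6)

There are 2^6 = 64 truth assignments over (u1, u2, u3, u4, u5, u6).
Split on u1. With u1 = true, the clauses containing u1 are satisfied and NOT u1 drops from the rest; 1 of the 2^5 = 32 assignments to the other variables satisfy what remains.
With u1 = false, by the same count on the reduced clause set, 2 assignments work.
Total: 1 + 2 = 3.

3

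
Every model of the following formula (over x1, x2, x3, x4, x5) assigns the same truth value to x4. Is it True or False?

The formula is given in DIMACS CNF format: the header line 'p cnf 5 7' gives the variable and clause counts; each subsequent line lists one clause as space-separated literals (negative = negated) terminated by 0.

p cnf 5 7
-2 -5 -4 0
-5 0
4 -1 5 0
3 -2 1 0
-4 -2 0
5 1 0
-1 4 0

Suppose x4 = False.
The clause (¬x5) is unit, so x5 = False.
The clause (¬x1) is unit, so x1 = False.
That conflicts with the unit clause (x1).
So every satisfying assignment has x4 = True.

True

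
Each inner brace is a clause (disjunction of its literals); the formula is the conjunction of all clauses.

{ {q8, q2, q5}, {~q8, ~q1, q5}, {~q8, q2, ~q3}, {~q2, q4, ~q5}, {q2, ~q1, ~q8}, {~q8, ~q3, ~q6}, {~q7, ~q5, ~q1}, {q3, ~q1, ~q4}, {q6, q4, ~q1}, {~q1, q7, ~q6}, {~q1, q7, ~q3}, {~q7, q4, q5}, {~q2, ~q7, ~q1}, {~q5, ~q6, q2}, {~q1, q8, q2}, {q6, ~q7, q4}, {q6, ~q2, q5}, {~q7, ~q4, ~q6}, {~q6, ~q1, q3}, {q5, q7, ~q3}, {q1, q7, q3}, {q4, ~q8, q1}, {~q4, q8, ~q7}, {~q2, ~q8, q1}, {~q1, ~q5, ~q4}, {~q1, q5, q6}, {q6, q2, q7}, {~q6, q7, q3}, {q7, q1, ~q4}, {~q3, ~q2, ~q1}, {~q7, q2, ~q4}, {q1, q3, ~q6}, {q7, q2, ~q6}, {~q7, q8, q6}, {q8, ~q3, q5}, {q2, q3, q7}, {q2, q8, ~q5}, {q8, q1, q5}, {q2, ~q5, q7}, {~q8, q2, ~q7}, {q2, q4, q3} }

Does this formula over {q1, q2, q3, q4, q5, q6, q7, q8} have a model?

Case q8 = 1:
Case q1 = 0:
Unit clause (q4) forces q4 = 1.
Unit clause (~q2) forces q2 = 0.
Unit clause (~q3) forces q3 = 0.
Unit clause (q7) forces q7 = 1.
But (~q7) is also a unit clause — contradiction.
Undo q1 and try q1 = 1.
Unit clause (q5) forces q5 = 1.
Unit clause (q2) forces q2 = 1.
Unit clause (q4) forces q4 = 1.
But (~q4) is also a unit clause — contradiction.
Either choice for q1 ends in contradiction.
Undo q8 and try q8 = 0.
Case q2 = 1:
Case q4 = 1:
Unit clause (~q7) forces q7 = 0.
Unit clause (q1) forces q1 = 1.
Unit clause (q3) forces q3 = 1.
But (~q3) is also a unit clause — contradiction.
Undo q4 and try q4 = 0.
Unit clause (~q5) forces q5 = 0.
Unit clause (~q7) forces q7 = 0.
Unit clause (q6) forces q6 = 1.
Unit clause (~q1) forces q1 = 0.
But (q1) is also a unit clause — contradiction.
Either choice for q4 ends in contradiction.
Undo q2 and try q2 = 0.
Unit clause (q5) forces q5 = 1.
But (~q5) is also a unit clause — contradiction.
Either choice for q2 ends in contradiction.
Either choice for q8 ends in contradiction.
No assignment satisfies every clause.

Unsatisfiable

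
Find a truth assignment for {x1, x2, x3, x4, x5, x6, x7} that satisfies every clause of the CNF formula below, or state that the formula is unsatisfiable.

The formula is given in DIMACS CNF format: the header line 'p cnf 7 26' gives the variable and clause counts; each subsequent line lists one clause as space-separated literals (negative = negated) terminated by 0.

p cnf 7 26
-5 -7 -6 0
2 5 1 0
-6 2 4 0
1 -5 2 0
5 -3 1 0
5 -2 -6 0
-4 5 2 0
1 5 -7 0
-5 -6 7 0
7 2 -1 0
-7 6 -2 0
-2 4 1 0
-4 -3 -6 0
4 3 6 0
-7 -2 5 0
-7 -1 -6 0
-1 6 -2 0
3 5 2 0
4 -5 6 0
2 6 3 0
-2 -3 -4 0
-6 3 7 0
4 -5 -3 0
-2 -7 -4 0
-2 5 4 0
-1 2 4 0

Try x5 = True.
Try x7 = False.
The clause (¬x6) is unit, so x6 = False.
The clause (x4) is unit, so x4 = True.
Try x1 = False.
The clause (x2) is unit, so x2 = True.
The clause (¬x3) is unit, so x3 = False.
All clauses are satisfied.

x1=False,  x2=True,  x3=False,  x4=True,  x5=True,  x6=False,  x7=False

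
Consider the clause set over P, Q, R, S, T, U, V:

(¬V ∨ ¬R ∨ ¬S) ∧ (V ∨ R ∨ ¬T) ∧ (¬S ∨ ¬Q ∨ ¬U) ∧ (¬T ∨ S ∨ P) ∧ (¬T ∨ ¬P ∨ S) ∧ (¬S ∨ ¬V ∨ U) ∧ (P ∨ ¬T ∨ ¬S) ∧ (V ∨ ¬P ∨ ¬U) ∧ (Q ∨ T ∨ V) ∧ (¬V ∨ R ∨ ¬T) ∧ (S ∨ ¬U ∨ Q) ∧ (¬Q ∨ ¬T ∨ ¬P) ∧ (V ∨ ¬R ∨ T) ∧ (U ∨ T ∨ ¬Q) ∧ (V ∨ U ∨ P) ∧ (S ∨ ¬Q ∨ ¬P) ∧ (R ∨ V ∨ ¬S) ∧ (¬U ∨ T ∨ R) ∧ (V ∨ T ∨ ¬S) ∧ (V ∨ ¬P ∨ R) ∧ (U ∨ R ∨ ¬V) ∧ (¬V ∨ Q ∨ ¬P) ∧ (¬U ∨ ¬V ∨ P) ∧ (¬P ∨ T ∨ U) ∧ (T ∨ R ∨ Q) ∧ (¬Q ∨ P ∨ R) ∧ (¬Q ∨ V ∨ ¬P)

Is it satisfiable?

Satisfiable

Case V = True:
Case R = True:
From the singleton clause (¬S), S = False.
Case T = False:
Case U = False:
From the singleton clause (¬Q), Q = False.
From the singleton clause (¬P), P = False.
Every clause now holds.
A satisfying assignment: P: False; Q: False; R: True; S: False; T: False; U: False; V: True.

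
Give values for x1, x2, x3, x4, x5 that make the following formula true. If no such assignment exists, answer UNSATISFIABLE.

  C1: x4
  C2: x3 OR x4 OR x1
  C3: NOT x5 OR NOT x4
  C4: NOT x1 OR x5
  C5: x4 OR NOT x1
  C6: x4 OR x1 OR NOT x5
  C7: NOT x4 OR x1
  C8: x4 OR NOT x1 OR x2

UNSATISFIABLE

From the singleton clause (x4), x4 = true.
From the singleton clause (NOT x5), x5 = false.
From the singleton clause (NOT x1), x1 = false.
That conflicts with the unit clause (x1).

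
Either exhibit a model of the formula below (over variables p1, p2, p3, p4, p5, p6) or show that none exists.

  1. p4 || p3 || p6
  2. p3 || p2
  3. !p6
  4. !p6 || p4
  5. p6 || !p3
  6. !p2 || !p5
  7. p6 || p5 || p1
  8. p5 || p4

p1=true,  p2=true,  p3=false,  p4=true,  p5=false,  p6=false

From the singleton clause (!p6), p6 = false.
From the singleton clause (!p3), p3 = false.
From the singleton clause (p4), p4 = true.
From the singleton clause (p2), p2 = true.
From the singleton clause (!p5), p5 = false.
From the singleton clause (p1), p1 = true.
All clauses are satisfied.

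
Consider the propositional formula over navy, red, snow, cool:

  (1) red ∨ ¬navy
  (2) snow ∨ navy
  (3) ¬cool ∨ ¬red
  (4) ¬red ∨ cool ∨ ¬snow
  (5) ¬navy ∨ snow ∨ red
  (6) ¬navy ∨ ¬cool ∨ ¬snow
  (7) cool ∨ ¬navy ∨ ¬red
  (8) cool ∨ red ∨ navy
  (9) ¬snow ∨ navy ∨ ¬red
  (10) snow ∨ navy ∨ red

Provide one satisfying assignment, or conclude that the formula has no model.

Case red = False:
(¬navy) alone gives navy = False.
(snow) alone gives snow = True.
(cool) alone gives cool = True.
This assignment satisfies each clause.

navy=False,  red=False,  snow=True,  cool=True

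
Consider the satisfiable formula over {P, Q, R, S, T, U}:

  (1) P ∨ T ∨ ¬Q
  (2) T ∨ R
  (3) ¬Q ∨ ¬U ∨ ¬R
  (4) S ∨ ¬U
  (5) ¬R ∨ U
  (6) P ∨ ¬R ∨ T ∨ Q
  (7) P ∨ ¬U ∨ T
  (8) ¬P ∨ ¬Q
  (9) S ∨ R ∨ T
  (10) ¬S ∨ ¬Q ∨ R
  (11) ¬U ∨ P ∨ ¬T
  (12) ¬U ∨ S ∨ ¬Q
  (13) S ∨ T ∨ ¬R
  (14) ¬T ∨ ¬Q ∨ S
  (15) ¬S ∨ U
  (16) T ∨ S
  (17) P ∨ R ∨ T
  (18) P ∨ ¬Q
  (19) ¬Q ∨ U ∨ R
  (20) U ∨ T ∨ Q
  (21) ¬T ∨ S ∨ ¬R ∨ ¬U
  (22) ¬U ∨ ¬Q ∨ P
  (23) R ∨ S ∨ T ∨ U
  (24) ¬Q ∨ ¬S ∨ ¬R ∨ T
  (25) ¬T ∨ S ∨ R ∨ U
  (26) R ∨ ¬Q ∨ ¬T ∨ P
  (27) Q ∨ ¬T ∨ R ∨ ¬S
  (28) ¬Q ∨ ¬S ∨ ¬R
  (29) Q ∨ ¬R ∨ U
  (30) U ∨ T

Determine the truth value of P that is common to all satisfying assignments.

True

Suppose P = False.
Unit clause (¬Q) forces Q = False.
Suppose T = True.
Unit clause (¬U) forces U = False.
Unit clause (¬R) forces R = False.
Unit clause (¬S) forces S = False.
That conflicts with the unit clause (S).
So T must be the other value — set T = False.
Unit clause (R) forces R = True.
That conflicts with the unit clause (¬R).
Both values of T lead to a conflict.
So every satisfying assignment has P = True.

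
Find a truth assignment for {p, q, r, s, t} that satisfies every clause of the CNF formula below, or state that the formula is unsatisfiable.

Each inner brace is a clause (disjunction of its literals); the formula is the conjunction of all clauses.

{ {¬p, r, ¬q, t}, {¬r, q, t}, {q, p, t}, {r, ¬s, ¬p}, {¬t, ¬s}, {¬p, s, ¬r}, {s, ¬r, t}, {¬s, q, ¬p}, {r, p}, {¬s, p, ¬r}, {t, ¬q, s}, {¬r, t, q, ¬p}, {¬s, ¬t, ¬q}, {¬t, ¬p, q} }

p=False; q=True; r=True; s=False; t=True

Branch on t: set t = True.
(¬s) alone gives s = False.
Branch on p: set p = False.
(r) alone gives r = True.
Every clause is now satisfied; q is unconstrained.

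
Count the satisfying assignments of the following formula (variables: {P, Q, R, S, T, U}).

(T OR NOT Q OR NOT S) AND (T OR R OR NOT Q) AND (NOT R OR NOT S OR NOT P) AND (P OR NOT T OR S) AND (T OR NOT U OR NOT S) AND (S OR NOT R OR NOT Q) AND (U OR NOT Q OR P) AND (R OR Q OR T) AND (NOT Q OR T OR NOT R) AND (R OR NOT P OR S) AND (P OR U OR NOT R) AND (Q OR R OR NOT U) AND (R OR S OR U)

12

There are 2^6 = 64 truth assignments over (P, Q, R, S, T, U).
Split on S. With S = true, the clauses containing S are satisfied and NOT S drops from the rest; 7 of the 2^5 = 32 assignments to the other variables satisfy what remains.
With S = false, by the same count on the reduced clause set, 5 assignments work.
(One model: P=F, Q=F, R=F, S=T, T=T, U=F.)
Total: 7 + 5 = 12.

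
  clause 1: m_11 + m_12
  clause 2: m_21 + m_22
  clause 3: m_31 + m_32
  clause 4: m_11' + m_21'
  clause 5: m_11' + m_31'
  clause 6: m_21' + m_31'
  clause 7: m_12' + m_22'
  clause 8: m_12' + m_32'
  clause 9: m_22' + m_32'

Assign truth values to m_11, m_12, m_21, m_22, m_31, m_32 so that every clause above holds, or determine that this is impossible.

Case m_11 = 1:
The clause (m_21') is unit, so m_21 = 0.
The clause (m_22) is unit, so m_22 = 1.
The clause (m_31') is unit, so m_31 = 0.
The clause (m_32) is unit, so m_32 = 1.
Now (m_32') is unsatisfied and unit — conflict.
So m_11 must be the other value — set m_11 = 0.
The clause (m_12) is unit, so m_12 = 1.
The clause (m_22') is unit, so m_22 = 0.
The clause (m_21) is unit, so m_21 = 1.
The clause (m_31') is unit, so m_31 = 0.
The clause (m_32) is unit, so m_32 = 1.
Now (m_32') is unsatisfied and unit — conflict.
Neither m_11 = 1 nor m_11 = 0 works.

UNSATISFIABLE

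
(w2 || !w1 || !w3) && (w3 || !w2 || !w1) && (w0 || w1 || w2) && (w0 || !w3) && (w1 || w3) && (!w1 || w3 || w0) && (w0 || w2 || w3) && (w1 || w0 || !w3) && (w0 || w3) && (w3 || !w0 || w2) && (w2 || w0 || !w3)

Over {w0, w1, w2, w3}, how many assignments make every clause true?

3

There are 2^4 = 16 truth assignments over (w0, w1, w2, w3).
Check each against the 11 clauses (columns in the order w0, w1, w2, w3):
  F F F F  ✗ fails (w0 || w1 || w2)
  F F F T  ✗ fails (w0 || w1 || w2)
  F F T F  ✗ fails (w1 || w3)
  F F T T  ✗ fails (w0 || !w3)
  F T F F  ✗ fails (!w1 || w3 || w0)
  F T F T  ✗ fails (w2 || !w1 || !w3)
  F T T F  ✗ fails (w3 || !w2 || !w1)
  F T T T  ✗ fails (w0 || !w3)
  T F F F  ✗ fails (w1 || w3)
  T F F T  ✓ satisfies all
  T F T F  ✗ fails (w1 || w3)
  T F T T  ✓ satisfies all
  T T F F  ✗ fails (w3 || !w0 || w2)
  T T F T  ✗ fails (w2 || !w1 || !w3)
  T T T F  ✗ fails (w3 || !w2 || !w1)
  T T T T  ✓ satisfies all
3 of the 16 rows are models.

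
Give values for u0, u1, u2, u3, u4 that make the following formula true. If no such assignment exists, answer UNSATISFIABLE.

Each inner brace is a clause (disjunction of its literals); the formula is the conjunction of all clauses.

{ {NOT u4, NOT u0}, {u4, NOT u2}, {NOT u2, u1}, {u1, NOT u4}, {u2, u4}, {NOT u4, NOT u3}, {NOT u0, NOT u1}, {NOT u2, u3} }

u0 ↦ false, u1 ↦ true, u2 ↦ false, u3 ↦ false, u4 ↦ true

Suppose u4 = true.
From the singleton clause (NOT u0), u0 = false.
From the singleton clause (u1), u1 = true.
From the singleton clause (NOT u3), u3 = false.
From the singleton clause (NOT u2), u2 = false.
This assignment satisfies each clause.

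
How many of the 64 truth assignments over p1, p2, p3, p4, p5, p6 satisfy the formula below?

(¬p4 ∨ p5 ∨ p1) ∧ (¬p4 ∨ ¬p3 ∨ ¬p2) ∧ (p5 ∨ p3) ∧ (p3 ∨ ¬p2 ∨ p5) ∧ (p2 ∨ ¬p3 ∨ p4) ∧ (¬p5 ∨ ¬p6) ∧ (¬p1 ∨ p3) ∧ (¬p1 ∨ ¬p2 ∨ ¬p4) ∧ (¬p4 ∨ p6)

There are 2^6 = 64 truth assignments over (p1, p2, p3, p4, p5, p6).
Split on p1. With p1 = True, the clauses containing p1 are satisfied and ¬p1 drops from the rest; 4 of the 2^5 = 32 assignments to the other variables satisfy what remains.
With p1 = False, by the same count on the reduced clause set, 5 assignments work.
Total: 4 + 5 = 9.

9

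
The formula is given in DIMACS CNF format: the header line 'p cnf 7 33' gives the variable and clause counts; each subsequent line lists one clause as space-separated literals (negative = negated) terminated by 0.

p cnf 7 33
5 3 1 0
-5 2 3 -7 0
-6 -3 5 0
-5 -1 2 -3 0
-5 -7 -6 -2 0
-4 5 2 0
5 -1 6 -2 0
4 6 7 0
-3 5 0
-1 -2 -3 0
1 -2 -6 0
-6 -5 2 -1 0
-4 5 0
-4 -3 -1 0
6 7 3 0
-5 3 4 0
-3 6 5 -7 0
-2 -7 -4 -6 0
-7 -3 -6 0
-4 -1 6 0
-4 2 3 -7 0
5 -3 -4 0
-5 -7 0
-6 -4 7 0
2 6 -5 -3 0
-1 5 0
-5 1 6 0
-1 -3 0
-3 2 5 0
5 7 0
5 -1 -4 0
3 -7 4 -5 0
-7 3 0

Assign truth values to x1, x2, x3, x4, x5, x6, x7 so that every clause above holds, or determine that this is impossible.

Try x3 = True.
(x5) alone gives x5 = True.
(¬x7) alone gives x7 = False.
(¬x1) alone gives x1 = False.
(x6) alone gives x6 = True.
(¬x2) alone gives x2 = False.
(¬x4) alone gives x4 = False.
This assignment satisfies each clause.

x1=False,  x2=False,  x3=True,  x4=False,  x5=True,  x6=True,  x7=False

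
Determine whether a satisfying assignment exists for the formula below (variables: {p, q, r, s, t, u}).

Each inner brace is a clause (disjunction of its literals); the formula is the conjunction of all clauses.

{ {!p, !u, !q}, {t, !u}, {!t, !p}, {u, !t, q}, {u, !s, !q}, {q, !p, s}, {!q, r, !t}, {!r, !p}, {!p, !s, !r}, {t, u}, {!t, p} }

Branch on t: set t = true.
Unit clause (!p) forces p = false.
But (p) is also a unit clause — contradiction.
So t must be the other value — set t = false.
Unit clause (!u) forces u = false.
But (u) is also a unit clause — contradiction.
Neither t = true nor t = false works.
No assignment satisfies every clause.

Unsatisfiable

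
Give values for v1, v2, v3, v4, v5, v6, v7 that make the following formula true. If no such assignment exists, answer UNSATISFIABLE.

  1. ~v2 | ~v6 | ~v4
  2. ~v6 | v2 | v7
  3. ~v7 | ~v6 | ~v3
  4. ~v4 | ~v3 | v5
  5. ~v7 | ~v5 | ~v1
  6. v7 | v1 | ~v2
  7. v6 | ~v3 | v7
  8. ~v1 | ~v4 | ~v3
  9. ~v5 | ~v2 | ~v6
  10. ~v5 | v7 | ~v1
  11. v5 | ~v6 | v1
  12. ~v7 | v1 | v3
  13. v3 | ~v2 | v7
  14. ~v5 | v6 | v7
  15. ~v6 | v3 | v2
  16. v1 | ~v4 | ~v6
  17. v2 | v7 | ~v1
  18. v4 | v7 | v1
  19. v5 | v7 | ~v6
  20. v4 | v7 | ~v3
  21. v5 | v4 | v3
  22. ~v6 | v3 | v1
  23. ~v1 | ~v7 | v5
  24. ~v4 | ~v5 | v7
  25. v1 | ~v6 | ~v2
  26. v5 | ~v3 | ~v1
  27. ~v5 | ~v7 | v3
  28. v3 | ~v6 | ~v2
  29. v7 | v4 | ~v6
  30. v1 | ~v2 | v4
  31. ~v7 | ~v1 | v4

v1: 0,  v2: 0,  v3: 1,  v4: 0,  v5: 0,  v6: 0,  v7: 1

Branch on v2: set v2 = 0.
Branch on v6: set v6 = 0.
Branch on v3: set v3 = 1.
The clause (v7) is unit, so v7 = 1.
Branch on v4: set v4 = 0.
The clause (~v1) is unit, so v1 = 0.
Every clause is now satisfied; v5 is unconstrained.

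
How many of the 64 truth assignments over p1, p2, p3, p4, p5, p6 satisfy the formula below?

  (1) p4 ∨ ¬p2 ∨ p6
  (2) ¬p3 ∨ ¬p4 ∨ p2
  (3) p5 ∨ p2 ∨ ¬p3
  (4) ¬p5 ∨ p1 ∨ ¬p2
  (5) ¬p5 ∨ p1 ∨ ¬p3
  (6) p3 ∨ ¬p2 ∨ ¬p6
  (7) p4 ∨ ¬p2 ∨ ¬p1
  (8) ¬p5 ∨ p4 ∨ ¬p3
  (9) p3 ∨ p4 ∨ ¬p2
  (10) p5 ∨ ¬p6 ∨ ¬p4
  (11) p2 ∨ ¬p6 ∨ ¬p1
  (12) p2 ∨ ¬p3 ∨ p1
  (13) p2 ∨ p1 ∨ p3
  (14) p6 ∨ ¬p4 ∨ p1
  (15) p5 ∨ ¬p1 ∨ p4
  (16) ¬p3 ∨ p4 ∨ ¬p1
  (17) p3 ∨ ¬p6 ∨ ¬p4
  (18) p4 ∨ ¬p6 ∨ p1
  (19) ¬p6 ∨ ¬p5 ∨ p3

8

There are 2^6 = 64 truth assignments over (p1, p2, p3, p4, p5, p6).
Split on p3. With p3 = True, the clauses containing p3 are satisfied and ¬p3 drops from the rest; 3 of the 2^5 = 32 assignments to the other variables satisfy what remains.
With p3 = False, by the same count on the reduced clause set, 5 assignments work.
(One model: p1=T, p2=F, p3=F, p4=F, p5=T, p6=F.)
Total: 3 + 5 = 8.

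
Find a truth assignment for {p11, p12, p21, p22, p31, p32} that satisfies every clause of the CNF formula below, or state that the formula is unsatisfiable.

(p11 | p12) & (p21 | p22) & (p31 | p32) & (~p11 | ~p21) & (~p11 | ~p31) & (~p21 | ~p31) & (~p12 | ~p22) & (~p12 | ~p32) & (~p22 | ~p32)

Branch on p11: set p11 = 1.
Unit clause (~p21) forces p21 = 0.
Unit clause (p22) forces p22 = 1.
Unit clause (~p31) forces p31 = 0.
Unit clause (p32) forces p32 = 1.
Now (~p32) is unsatisfied and unit — conflict.
So p11 must be the other value — set p11 = 0.
Unit clause (p12) forces p12 = 1.
Unit clause (~p22) forces p22 = 0.
Unit clause (p21) forces p21 = 1.
Unit clause (~p31) forces p31 = 0.
Unit clause (p32) forces p32 = 1.
Now (~p32) is unsatisfied and unit — conflict.
Both values of p11 lead to a conflict.

UNSATISFIABLE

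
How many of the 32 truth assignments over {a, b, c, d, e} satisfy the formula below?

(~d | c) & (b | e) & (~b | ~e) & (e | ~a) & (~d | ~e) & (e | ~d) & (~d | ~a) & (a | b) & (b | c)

There are 2^5 = 32 truth assignments over (a, b, c, d, e).
Split on e. With e = 1, the clauses containing e are satisfied and ~e drops from the rest; 1 of the 2^4 = 16 assignments to the other variables satisfy what remains.
With e = 0, by the same count on the reduced clause set, 2 assignments work.
(One model: a=F, b=T, c=F, d=F, e=F.)
Total: 1 + 2 = 3.

3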